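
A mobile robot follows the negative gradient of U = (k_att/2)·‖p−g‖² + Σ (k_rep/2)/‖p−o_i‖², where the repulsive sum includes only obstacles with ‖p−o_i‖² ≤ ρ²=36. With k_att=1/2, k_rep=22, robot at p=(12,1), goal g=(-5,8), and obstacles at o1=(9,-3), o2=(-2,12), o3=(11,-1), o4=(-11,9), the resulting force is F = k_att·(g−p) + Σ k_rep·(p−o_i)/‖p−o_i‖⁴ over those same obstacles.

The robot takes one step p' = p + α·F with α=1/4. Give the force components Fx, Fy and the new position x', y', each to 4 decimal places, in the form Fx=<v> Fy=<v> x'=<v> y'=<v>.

Fx=-7.5144 Fy=5.4008 x'=10.1214 y'=2.3502

F_att = 1/2·(g−p) = 1/2·(-17,7) = (-8.5000,3.5000)
o1: d²=25 ≤ ρ²=36; F_rep = 22·(3,4)/25² = (0.1056,0.1408)
o2: d²=317 > ρ²=36 → inactive
o3: d²=5 ≤ ρ²=36; F_rep = 22·(1,2)/5² = (0.8800,1.7600)
o4: d²=593 > ρ²=36 → inactive
F = F_att + ΣF_rep = (-7.5144,5.4008)
p' = p + 1/4·F = (10.1214,2.3502)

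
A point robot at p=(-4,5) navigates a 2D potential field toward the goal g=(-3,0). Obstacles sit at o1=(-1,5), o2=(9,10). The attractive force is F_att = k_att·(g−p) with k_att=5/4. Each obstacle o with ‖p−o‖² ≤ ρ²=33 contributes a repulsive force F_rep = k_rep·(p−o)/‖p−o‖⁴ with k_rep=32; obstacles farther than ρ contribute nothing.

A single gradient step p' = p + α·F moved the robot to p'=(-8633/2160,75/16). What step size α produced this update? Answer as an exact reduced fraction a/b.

F_att = 5/4·(g−p) = 5/4·(1,-5) = (1.2500,-6.2500)
o1: d²=9 ≤ ρ²=33; F_rep = 32·(-3,0)/9² = (-1.1852,0.0000)
o2: d²=194 > ρ²=33 → inactive
F = F_att + ΣF_rep = (0.0648,-6.2500)
Δp = p'−p = (0.0032,-0.3125); α = Δx/Fx = (7/2160) / (7/108) = 1/20
check: Δy/Fy = (-5/16) / (-25/4) = 1/20 ✓

α = 1/20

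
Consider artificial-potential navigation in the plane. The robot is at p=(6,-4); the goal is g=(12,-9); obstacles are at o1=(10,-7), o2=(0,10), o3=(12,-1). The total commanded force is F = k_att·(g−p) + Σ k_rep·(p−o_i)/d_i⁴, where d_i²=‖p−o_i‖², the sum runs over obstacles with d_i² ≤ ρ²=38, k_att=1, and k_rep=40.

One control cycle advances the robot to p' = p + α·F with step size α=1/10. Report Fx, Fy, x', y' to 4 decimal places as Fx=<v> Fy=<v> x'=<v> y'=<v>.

F_att = 1·(g−p) = 1·(6,-5) = (6.0000,-5.0000)
o1: d²=25 ≤ ρ²=38; F_rep = 40·(-4,3)/25² = (-0.2560,0.1920)
o2: d²=232 > ρ²=38 → inactive
o3: d²=45 > ρ²=38 → inactive
F = F_att + ΣF_rep = (5.7440,-4.8080)
p' = p + 1/10·F = (6.5744,-4.4808)

Fx=5.7440 Fy=-4.8080 x'=6.5744 y'=-4.4808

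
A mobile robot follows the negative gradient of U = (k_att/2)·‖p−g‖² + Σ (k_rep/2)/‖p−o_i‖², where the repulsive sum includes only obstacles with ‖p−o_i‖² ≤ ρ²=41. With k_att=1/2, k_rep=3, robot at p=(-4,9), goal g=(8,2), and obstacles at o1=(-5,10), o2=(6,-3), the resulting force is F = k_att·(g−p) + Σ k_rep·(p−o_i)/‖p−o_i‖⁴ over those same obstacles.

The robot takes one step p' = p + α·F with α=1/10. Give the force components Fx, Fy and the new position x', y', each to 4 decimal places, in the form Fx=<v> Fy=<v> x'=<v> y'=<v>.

Fx=6.7500 Fy=-4.2500 x'=-3.3250 y'=8.5750

F_att = 1/2·(g−p) = 1/2·(12,-7) = (6.0000,-3.5000)
o1: d²=2 ≤ ρ²=41; F_rep = 3·(1,-1)/2² = (0.7500,-0.7500)
o2: d²=244 > ρ²=41 → inactive
F = F_att + ΣF_rep = (6.7500,-4.2500)
p' = p + 1/10·F = (-3.3250,8.5750)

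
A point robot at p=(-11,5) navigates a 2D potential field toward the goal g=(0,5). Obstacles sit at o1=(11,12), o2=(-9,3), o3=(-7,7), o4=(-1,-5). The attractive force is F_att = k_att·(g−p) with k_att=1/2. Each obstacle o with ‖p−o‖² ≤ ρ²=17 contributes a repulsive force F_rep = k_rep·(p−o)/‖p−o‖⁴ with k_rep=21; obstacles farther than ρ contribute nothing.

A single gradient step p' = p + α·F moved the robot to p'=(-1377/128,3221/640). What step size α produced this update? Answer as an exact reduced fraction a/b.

F_att = 1/2·(g−p) = 1/2·(11,0) = (5.5000,0.0000)
o1: d²=533 > ρ²=17 → inactive
o2: d²=8 ≤ ρ²=17; F_rep = 21·(-2,2)/8² = (-0.6562,0.6562)
o3: d²=20 > ρ²=17 → inactive
o4: d²=200 > ρ²=17 → inactive
F = F_att + ΣF_rep = (4.8438,0.6562)
Δp = p'−p = (0.2422,0.0328); α = Δx/Fx = (31/128) / (155/32) = 1/20
check: Δy/Fy = (21/640) / (21/32) = 1/20 ✓

α = 1/20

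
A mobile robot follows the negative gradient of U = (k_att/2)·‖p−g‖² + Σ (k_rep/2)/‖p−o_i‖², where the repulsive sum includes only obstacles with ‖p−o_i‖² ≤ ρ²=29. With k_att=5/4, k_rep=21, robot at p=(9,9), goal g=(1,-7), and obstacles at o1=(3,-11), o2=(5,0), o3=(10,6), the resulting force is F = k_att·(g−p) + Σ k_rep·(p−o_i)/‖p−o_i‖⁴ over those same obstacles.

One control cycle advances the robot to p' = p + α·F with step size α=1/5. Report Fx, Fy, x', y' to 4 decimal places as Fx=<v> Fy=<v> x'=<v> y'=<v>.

F_att = 5/4·(g−p) = 5/4·(-8,-16) = (-10.0000,-20.0000)
o1: d²=436 > ρ²=29 → inactive
o2: d²=97 > ρ²=29 → inactive
o3: d²=10 ≤ ρ²=29; F_rep = 21·(-1,3)/10² = (-0.2100,0.6300)
F = F_att + ΣF_rep = (-10.2100,-19.3700)
p' = p + 1/5·F = (6.9580,5.1260)

Fx=-10.2100 Fy=-19.3700 x'=6.9580 y'=5.1260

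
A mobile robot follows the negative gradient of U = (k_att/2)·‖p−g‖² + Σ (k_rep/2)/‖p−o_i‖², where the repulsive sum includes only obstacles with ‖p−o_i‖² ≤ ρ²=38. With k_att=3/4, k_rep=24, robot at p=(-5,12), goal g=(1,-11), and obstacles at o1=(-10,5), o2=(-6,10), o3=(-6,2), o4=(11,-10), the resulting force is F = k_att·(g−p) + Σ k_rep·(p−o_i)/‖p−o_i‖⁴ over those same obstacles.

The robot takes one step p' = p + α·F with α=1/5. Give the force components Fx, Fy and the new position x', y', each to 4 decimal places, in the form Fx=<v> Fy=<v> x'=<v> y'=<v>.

F_att = 3/4·(g−p) = 3/4·(6,-23) = (4.5000,-17.2500)
o1: d²=74 > ρ²=38 → inactive
o2: d²=5 ≤ ρ²=38; F_rep = 24·(1,2)/5² = (0.9600,1.9200)
o3: d²=101 > ρ²=38 → inactive
o4: d²=740 > ρ²=38 → inactive
F = F_att + ΣF_rep = (5.4600,-15.3300)
p' = p + 1/5·F = (-3.9080,8.9340)

Fx=5.4600 Fy=-15.3300 x'=-3.9080 y'=8.9340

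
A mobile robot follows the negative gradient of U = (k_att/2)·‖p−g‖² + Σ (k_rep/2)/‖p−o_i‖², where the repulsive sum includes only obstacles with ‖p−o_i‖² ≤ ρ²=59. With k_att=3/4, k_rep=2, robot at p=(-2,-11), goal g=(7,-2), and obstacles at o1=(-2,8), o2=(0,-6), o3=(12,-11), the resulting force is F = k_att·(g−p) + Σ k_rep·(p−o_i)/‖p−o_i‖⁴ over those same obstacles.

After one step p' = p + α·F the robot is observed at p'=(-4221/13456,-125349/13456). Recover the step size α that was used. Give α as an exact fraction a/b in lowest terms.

α = 1/4

F_att = 3/4·(g−p) = 3/4·(9,9) = (6.7500,6.7500)
o1: d²=361 > ρ²=59 → inactive
o2: d²=29 ≤ ρ²=59; F_rep = 2·(-2,-5)/29² = (-0.0048,-0.0119)
o3: d²=196 > ρ²=59 → inactive
F = F_att + ΣF_rep = (6.7452,6.7381)
Δp = p'−p = (1.6863,1.6845); α = Δx/Fx = (22691/13456) / (22691/3364) = 1/4
check: Δy/Fy = (22667/13456) / (22667/3364) = 1/4 ✓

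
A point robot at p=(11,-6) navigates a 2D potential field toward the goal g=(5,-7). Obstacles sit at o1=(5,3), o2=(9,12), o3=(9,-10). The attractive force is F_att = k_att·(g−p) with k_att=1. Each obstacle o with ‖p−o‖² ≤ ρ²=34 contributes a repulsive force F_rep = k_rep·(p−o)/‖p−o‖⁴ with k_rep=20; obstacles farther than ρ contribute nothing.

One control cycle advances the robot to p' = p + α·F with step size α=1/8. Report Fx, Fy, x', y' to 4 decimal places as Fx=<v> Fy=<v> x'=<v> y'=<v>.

F_att = 1·(g−p) = 1·(-6,-1) = (-6.0000,-1.0000)
o1: d²=117 > ρ²=34 → inactive
o2: d²=328 > ρ²=34 → inactive
o3: d²=20 ≤ ρ²=34; F_rep = 20·(2,4)/20² = (0.1000,0.2000)
F = F_att + ΣF_rep = (-5.9000,-0.8000)
p' = p + 1/8·F = (10.2625,-6.1000)

Fx=-5.9000 Fy=-0.8000 x'=10.2625 y'=-6.1000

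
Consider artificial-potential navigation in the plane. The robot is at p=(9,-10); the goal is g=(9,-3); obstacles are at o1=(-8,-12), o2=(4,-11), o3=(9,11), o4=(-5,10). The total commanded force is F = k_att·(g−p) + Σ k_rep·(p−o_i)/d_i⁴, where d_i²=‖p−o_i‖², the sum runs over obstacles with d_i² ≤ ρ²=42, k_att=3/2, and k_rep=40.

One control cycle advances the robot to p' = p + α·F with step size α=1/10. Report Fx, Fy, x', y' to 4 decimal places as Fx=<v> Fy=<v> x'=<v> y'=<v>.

F_att = 3/2·(g−p) = 3/2·(0,7) = (0.0000,10.5000)
o1: d²=293 > ρ²=42 → inactive
o2: d²=26 ≤ ρ²=42; F_rep = 40·(5,1)/26² = (0.2959,0.0592)
o3: d²=441 > ρ²=42 → inactive
o4: d²=596 > ρ²=42 → inactive
F = F_att + ΣF_rep = (0.2959,10.5592)
p' = p + 1/10·F = (9.0296,-8.9441)

Fx=0.2959 Fy=10.5592 x'=9.0296 y'=-8.9441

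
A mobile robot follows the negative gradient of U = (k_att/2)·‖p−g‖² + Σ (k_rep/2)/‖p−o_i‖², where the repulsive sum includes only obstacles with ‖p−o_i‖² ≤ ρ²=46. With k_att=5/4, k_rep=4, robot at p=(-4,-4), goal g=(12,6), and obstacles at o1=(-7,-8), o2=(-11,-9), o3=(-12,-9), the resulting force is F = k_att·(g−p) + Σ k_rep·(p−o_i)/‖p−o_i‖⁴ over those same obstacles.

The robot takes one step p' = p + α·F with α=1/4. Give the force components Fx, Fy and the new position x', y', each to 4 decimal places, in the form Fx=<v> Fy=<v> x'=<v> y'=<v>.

F_att = 5/4·(g−p) = 5/4·(16,10) = (20.0000,12.5000)
o1: d²=25 ≤ ρ²=46; F_rep = 4·(3,4)/25² = (0.0192,0.0256)
o2: d²=74 > ρ²=46 → inactive
o3: d²=89 > ρ²=46 → inactive
F = F_att + ΣF_rep = (20.0192,12.5256)
p' = p + 1/4·F = (1.0048,-0.8686)

Fx=20.0192 Fy=12.5256 x'=1.0048 y'=-0.8686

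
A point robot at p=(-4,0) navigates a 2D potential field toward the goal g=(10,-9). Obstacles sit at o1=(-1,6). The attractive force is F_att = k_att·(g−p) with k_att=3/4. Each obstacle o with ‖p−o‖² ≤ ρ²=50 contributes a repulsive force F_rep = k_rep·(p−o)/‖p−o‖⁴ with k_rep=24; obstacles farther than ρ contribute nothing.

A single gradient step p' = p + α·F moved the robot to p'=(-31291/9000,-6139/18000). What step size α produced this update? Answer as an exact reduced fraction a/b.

α = 1/20

F_att = 3/4·(g−p) = 3/4·(14,-9) = (10.5000,-6.7500)
o1: d²=45 ≤ ρ²=50; F_rep = 24·(-3,-6)/45² = (-0.0356,-0.0711)
F = F_att + ΣF_rep = (10.4644,-6.8211)
Δp = p'−p = (0.5232,-0.3411); α = Δx/Fx = (4709/9000) / (4709/450) = 1/20
check: Δy/Fy = (-6139/18000) / (-6139/900) = 1/20 ✓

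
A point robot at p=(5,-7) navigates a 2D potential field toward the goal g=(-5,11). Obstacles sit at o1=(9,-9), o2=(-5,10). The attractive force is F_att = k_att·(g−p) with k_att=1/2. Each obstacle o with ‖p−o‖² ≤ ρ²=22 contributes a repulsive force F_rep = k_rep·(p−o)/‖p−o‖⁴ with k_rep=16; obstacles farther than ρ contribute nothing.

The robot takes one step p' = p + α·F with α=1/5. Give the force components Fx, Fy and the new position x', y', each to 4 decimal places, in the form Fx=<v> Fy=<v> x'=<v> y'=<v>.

Fx=-5.1600 Fy=9.0800 x'=3.9680 y'=-5.1840

F_att = 1/2·(g−p) = 1/2·(-10,18) = (-5.0000,9.0000)
o1: d²=20 ≤ ρ²=22; F_rep = 16·(-4,2)/20² = (-0.1600,0.0800)
o2: d²=389 > ρ²=22 → inactive
F = F_att + ΣF_rep = (-5.1600,9.0800)
p' = p + 1/5·F = (3.9680,-5.1840)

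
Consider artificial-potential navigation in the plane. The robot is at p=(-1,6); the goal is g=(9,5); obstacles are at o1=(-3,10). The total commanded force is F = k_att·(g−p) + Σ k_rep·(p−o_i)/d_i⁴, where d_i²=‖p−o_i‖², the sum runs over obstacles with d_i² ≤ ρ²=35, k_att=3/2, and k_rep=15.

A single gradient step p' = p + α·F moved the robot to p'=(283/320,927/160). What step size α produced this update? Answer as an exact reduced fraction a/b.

α = 1/8

F_att = 3/2·(g−p) = 3/2·(10,-1) = (15.0000,-1.5000)
o1: d²=20 ≤ ρ²=35; F_rep = 15·(2,-4)/20² = (0.0750,-0.1500)
F = F_att + ΣF_rep = (15.0750,-1.6500)
Δp = p'−p = (1.8844,-0.2062); α = Δx/Fx = (603/320) / (603/40) = 1/8
check: Δy/Fy = (-33/160) / (-33/20) = 1/8 ✓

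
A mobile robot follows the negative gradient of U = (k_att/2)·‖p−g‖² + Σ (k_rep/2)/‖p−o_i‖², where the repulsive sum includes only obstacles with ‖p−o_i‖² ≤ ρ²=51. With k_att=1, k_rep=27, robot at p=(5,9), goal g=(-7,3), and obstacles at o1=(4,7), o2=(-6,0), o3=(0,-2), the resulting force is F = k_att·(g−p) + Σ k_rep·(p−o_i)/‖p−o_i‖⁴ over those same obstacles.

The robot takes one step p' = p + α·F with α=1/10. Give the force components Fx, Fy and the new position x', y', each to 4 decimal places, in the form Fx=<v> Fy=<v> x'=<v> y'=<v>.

Fx=-10.9200 Fy=-3.8400 x'=3.9080 y'=8.6160

F_att = 1·(g−p) = 1·(-12,-6) = (-12.0000,-6.0000)
o1: d²=5 ≤ ρ²=51; F_rep = 27·(1,2)/5² = (1.0800,2.1600)
o2: d²=202 > ρ²=51 → inactive
o3: d²=146 > ρ²=51 → inactive
F = F_att + ΣF_rep = (-10.9200,-3.8400)
p' = p + 1/10·F = (3.9080,8.6160)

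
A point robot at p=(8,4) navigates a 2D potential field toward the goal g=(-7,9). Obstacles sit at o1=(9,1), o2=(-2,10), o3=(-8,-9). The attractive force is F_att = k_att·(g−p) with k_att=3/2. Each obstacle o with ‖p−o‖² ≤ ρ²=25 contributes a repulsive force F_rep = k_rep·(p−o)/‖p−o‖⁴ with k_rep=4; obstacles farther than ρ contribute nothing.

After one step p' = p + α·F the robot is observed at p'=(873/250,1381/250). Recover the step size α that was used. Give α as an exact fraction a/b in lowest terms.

F_att = 3/2·(g−p) = 3/2·(-15,5) = (-22.5000,7.5000)
o1: d²=10 ≤ ρ²=25; F_rep = 4·(-1,3)/10² = (-0.0400,0.1200)
o2: d²=136 > ρ²=25 → inactive
o3: d²=425 > ρ²=25 → inactive
F = F_att + ΣF_rep = (-22.5400,7.6200)
Δp = p'−p = (-4.5080,1.5240); α = Δx/Fx = (-1127/250) / (-1127/50) = 1/5
check: Δy/Fy = (381/250) / (381/50) = 1/5 ✓

α = 1/5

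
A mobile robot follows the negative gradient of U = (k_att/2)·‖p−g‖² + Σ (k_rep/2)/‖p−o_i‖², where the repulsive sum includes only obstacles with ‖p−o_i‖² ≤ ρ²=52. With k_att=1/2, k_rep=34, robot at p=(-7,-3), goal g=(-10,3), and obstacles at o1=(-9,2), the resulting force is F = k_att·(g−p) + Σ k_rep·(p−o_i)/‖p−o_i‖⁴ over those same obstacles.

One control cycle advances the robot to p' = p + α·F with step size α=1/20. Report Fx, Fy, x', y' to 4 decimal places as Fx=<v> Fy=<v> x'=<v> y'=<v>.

F_att = 1/2·(g−p) = 1/2·(-3,6) = (-1.5000,3.0000)
o1: d²=29 ≤ ρ²=52; F_rep = 34·(2,-5)/29² = (0.0809,-0.2021)
F = F_att + ΣF_rep = (-1.4191,2.7979)
p' = p + 1/20·F = (-7.0710,-2.8601)

Fx=-1.4191 Fy=2.7979 x'=-7.0710 y'=-2.8601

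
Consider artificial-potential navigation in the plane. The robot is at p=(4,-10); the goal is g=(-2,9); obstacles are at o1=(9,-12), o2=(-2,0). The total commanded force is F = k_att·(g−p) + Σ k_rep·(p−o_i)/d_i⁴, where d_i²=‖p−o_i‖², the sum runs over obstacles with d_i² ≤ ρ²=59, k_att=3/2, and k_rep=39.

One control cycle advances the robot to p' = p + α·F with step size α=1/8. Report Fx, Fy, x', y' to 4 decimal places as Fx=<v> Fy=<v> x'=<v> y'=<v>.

Fx=-9.2319 Fy=28.5927 x'=2.8460 y'=-6.4259

F_att = 3/2·(g−p) = 3/2·(-6,19) = (-9.0000,28.5000)
o1: d²=29 ≤ ρ²=59; F_rep = 39·(-5,2)/29² = (-0.2319,0.0927)
o2: d²=136 > ρ²=59 → inactive
F = F_att + ΣF_rep = (-9.2319,28.5927)
p' = p + 1/8·F = (2.8460,-6.4259)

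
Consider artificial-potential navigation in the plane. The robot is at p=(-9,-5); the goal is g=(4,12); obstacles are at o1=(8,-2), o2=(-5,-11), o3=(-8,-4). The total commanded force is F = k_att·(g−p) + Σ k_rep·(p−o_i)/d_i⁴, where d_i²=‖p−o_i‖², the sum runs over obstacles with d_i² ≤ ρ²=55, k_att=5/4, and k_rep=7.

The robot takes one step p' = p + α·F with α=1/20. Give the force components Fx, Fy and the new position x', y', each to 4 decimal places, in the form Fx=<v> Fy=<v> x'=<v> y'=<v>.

F_att = 5/4·(g−p) = 5/4·(13,17) = (16.2500,21.2500)
o1: d²=298 > ρ²=55 → inactive
o2: d²=52 ≤ ρ²=55; F_rep = 7·(-4,6)/52² = (-0.0104,0.0155)
o3: d²=2 ≤ ρ²=55; F_rep = 7·(-1,-1)/2² = (-1.7500,-1.7500)
F = F_att + ΣF_rep = (14.4896,19.5155)
p' = p + 1/20·F = (-8.2755,-4.0242)

Fx=14.4896 Fy=19.5155 x'=-8.2755 y'=-4.0242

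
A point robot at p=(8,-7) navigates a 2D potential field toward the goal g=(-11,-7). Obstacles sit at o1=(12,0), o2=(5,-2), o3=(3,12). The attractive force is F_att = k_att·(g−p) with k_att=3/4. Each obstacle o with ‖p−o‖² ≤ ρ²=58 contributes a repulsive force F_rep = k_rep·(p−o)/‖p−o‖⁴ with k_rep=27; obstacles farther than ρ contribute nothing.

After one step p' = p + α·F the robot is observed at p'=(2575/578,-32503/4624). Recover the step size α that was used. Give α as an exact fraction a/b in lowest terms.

α = 1/4

F_att = 3/4·(g−p) = 3/4·(-19,0) = (-14.2500,0.0000)
o1: d²=65 > ρ²=58 → inactive
o2: d²=34 ≤ ρ²=58; F_rep = 27·(3,-5)/34² = (0.0701,-0.1168)
o3: d²=386 > ρ²=58 → inactive
F = F_att + ΣF_rep = (-14.1799,-0.1168)
Δp = p'−p = (-3.5450,-0.0292); α = Δx/Fx = (-2049/578) / (-4098/289) = 1/4
check: Δy/Fy = (-135/4624) / (-135/1156) = 1/4 ✓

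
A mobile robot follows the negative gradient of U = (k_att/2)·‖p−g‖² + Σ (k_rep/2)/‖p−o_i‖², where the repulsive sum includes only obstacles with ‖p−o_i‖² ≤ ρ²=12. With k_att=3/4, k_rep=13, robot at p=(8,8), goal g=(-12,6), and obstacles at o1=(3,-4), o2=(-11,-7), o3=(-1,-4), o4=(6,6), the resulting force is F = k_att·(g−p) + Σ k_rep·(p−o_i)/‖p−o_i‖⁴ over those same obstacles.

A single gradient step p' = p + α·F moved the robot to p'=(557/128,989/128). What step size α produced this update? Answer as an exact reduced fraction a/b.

F_att = 3/4·(g−p) = 3/4·(-20,-2) = (-15.0000,-1.5000)
o1: d²=169 > ρ²=12 → inactive
o2: d²=586 > ρ²=12 → inactive
o3: d²=225 > ρ²=12 → inactive
o4: d²=8 ≤ ρ²=12; F_rep = 13·(2,2)/8² = (0.4062,0.4062)
F = F_att + ΣF_rep = (-14.5938,-1.0938)
Δp = p'−p = (-3.6484,-0.2734); α = Δx/Fx = (-467/128) / (-467/32) = 1/4
check: Δy/Fy = (-35/128) / (-35/32) = 1/4 ✓

α = 1/4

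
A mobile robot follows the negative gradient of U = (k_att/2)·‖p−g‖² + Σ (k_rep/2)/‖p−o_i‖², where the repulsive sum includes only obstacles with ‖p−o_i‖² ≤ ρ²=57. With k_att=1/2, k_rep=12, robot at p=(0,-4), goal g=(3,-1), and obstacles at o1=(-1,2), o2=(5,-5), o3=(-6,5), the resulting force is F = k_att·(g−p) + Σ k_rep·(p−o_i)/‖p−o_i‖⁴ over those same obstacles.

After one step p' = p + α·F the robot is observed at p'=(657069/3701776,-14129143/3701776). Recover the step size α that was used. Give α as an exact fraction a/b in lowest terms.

α = 1/8

F_att = 1/2·(g−p) = 1/2·(3,3) = (1.5000,1.5000)
o1: d²=37 ≤ ρ²=57; F_rep = 12·(1,-6)/37² = (0.0088,-0.0526)
o2: d²=26 ≤ ρ²=57; F_rep = 12·(-5,1)/26² = (-0.0888,0.0178)
o3: d²=117 > ρ²=57 → inactive
F = F_att + ΣF_rep = (1.4200,1.4652)
Δp = p'−p = (0.1775,0.1831); α = Δx/Fx = (657069/3701776) / (657069/462722) = 1/8
check: Δy/Fy = (677961/3701776) / (677961/462722) = 1/8 ✓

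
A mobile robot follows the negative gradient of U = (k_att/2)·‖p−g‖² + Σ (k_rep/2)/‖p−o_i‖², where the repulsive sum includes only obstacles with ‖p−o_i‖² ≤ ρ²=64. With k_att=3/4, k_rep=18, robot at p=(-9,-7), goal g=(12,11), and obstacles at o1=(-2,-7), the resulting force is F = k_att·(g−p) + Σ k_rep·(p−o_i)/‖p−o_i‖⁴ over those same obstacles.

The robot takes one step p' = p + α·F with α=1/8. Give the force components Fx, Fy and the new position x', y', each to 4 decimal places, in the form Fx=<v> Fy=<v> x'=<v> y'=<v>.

Fx=15.6975 Fy=13.5000 x'=-7.0378 y'=-5.3125

F_att = 3/4·(g−p) = 3/4·(21,18) = (15.7500,13.5000)
o1: d²=49 ≤ ρ²=64; F_rep = 18·(-7,0)/49² = (-0.0525,0.0000)
F = F_att + ΣF_rep = (15.6975,13.5000)
p' = p + 1/8·F = (-7.0378,-5.3125)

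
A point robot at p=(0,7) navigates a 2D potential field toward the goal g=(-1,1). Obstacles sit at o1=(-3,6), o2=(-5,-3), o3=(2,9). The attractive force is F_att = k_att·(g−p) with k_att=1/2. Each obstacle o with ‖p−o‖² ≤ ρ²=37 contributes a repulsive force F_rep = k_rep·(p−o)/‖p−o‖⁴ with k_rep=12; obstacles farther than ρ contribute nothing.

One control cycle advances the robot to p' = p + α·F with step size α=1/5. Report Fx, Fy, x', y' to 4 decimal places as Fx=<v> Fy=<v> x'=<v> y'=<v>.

Fx=-0.5150 Fy=-3.2550 x'=-0.1030 y'=6.3490

F_att = 1/2·(g−p) = 1/2·(-1,-6) = (-0.5000,-3.0000)
o1: d²=10 ≤ ρ²=37; F_rep = 12·(3,1)/10² = (0.3600,0.1200)
o2: d²=125 > ρ²=37 → inactive
o3: d²=8 ≤ ρ²=37; F_rep = 12·(-2,-2)/8² = (-0.3750,-0.3750)
F = F_att + ΣF_rep = (-0.5150,-3.2550)
p' = p + 1/5·F = (-0.1030,6.3490)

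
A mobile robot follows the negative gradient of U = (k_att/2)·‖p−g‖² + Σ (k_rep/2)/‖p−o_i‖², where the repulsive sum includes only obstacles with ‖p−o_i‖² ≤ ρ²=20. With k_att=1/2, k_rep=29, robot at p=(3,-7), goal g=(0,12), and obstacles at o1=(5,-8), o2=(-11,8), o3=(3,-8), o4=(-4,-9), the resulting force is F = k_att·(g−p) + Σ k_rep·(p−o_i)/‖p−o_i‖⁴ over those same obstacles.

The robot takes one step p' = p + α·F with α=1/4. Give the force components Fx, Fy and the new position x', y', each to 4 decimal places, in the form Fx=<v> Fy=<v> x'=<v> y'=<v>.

F_att = 1/2·(g−p) = 1/2·(-3,19) = (-1.5000,9.5000)
o1: d²=5 ≤ ρ²=20; F_rep = 29·(-2,1)/5² = (-2.3200,1.1600)
o2: d²=421 > ρ²=20 → inactive
o3: d²=1 ≤ ρ²=20; F_rep = 29·(0,1)/1² = (0.0000,29.0000)
o4: d²=53 > ρ²=20 → inactive
F = F_att + ΣF_rep = (-3.8200,39.6600)
p' = p + 1/4·F = (2.0450,2.9150)

Fx=-3.8200 Fy=39.6600 x'=2.0450 y'=2.9150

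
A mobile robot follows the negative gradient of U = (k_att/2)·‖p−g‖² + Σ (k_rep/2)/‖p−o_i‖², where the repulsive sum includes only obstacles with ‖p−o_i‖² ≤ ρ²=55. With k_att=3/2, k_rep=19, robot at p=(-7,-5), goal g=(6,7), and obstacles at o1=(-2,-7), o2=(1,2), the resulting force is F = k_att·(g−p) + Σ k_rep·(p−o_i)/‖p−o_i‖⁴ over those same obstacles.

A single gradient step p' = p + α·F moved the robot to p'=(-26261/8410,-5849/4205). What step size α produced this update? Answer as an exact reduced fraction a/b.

α = 1/5

F_att = 3/2·(g−p) = 3/2·(13,12) = (19.5000,18.0000)
o1: d²=29 ≤ ρ²=55; F_rep = 19·(-5,2)/29² = (-0.1130,0.0452)
o2: d²=113 > ρ²=55 → inactive
F = F_att + ΣF_rep = (19.3870,18.0452)
Δp = p'−p = (3.8774,3.6090); α = Δx/Fx = (32609/8410) / (32609/1682) = 1/5
check: Δy/Fy = (15176/4205) / (15176/841) = 1/5 ✓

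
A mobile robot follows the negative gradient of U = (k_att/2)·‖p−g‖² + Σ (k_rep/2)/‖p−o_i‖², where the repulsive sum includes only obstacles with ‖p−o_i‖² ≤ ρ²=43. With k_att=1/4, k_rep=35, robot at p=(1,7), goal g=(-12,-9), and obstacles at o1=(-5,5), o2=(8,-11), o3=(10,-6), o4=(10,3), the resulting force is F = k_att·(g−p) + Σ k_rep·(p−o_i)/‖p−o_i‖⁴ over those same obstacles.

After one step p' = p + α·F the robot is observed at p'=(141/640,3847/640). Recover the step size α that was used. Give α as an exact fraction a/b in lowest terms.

α = 1/4

F_att = 1/4·(g−p) = 1/4·(-13,-16) = (-3.2500,-4.0000)
o1: d²=40 ≤ ρ²=43; F_rep = 35·(6,2)/40² = (0.1313,0.0437)
o2: d²=373 > ρ²=43 → inactive
o3: d²=250 > ρ²=43 → inactive
o4: d²=97 > ρ²=43 → inactive
F = F_att + ΣF_rep = (-3.1187,-3.9562)
Δp = p'−p = (-0.7797,-0.9891); α = Δx/Fx = (-499/640) / (-499/160) = 1/4
check: Δy/Fy = (-633/640) / (-633/160) = 1/4 ✓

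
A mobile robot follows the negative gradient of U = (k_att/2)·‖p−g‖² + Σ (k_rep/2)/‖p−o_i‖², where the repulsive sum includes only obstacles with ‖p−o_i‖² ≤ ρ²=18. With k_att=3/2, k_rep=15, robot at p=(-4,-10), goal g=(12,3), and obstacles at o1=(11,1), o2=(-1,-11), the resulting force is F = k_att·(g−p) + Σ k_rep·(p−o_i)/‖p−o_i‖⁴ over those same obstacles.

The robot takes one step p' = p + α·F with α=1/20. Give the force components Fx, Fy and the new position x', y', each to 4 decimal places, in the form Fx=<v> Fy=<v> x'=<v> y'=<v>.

F_att = 3/2·(g−p) = 3/2·(16,13) = (24.0000,19.5000)
o1: d²=346 > ρ²=18 → inactive
o2: d²=10 ≤ ρ²=18; F_rep = 15·(-3,1)/10² = (-0.4500,0.1500)
F = F_att + ΣF_rep = (23.5500,19.6500)
p' = p + 1/20·F = (-2.8225,-9.0175)

Fx=23.5500 Fy=19.6500 x'=-2.8225 y'=-9.0175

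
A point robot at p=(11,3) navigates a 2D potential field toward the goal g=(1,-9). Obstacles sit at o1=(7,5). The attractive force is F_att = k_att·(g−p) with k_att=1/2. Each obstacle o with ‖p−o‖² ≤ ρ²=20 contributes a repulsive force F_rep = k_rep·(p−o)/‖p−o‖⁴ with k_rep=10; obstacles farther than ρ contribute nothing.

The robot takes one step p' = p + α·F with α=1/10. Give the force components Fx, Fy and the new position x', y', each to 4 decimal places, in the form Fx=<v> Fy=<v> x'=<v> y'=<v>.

Fx=-4.9000 Fy=-6.0500 x'=10.5100 y'=2.3950

F_att = 1/2·(g−p) = 1/2·(-10,-12) = (-5.0000,-6.0000)
o1: d²=20 ≤ ρ²=20; F_rep = 10·(4,-2)/20² = (0.1000,-0.0500)
F = F_att + ΣF_rep = (-4.9000,-6.0500)
p' = p + 1/10·F = (10.5100,2.3950)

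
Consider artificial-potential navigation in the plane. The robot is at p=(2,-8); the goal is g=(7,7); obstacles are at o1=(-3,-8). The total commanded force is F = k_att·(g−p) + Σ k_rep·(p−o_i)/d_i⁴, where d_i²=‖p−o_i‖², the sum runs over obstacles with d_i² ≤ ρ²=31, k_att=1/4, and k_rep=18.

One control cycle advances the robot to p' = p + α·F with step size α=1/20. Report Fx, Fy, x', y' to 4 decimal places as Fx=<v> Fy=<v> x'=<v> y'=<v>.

F_att = 1/4·(g−p) = 1/4·(5,15) = (1.2500,3.7500)
o1: d²=25 ≤ ρ²=31; F_rep = 18·(5,0)/25² = (0.1440,0.0000)
F = F_att + ΣF_rep = (1.3940,3.7500)
p' = p + 1/20·F = (2.0697,-7.8125)

Fx=1.3940 Fy=3.7500 x'=2.0697 y'=-7.8125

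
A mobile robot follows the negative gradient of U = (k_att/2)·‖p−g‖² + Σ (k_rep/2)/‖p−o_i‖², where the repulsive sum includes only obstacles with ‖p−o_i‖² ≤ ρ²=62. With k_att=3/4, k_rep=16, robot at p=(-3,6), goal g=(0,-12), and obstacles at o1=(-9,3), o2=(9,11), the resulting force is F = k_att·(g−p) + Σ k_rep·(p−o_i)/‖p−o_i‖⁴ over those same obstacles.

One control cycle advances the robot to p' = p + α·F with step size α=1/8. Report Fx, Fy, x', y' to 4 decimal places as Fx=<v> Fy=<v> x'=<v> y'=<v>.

Fx=2.2974 Fy=-13.4763 x'=-2.7128 y'=4.3155

F_att = 3/4·(g−p) = 3/4·(3,-18) = (2.2500,-13.5000)
o1: d²=45 ≤ ρ²=62; F_rep = 16·(6,3)/45² = (0.0474,0.0237)
o2: d²=169 > ρ²=62 → inactive
F = F_att + ΣF_rep = (2.2974,-13.4763)
p' = p + 1/8·F = (-2.7128,4.3155)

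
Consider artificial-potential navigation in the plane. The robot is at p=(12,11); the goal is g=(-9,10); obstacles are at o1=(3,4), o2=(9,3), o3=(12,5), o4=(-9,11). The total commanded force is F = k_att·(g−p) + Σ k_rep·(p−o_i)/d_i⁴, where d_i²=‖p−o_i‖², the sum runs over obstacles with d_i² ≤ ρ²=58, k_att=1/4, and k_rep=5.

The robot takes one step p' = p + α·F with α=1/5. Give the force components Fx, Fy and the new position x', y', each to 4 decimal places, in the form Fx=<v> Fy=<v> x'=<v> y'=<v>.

F_att = 1/4·(g−p) = 1/4·(-21,-1) = (-5.2500,-0.2500)
o1: d²=130 > ρ²=58 → inactive
o2: d²=73 > ρ²=58 → inactive
o3: d²=36 ≤ ρ²=58; F_rep = 5·(0,6)/36² = (0.0000,0.0231)
o4: d²=441 > ρ²=58 → inactive
F = F_att + ΣF_rep = (-5.2500,-0.2269)
p' = p + 1/5·F = (10.9500,10.9546)

Fx=-5.2500 Fy=-0.2269 x'=10.9500 y'=10.9546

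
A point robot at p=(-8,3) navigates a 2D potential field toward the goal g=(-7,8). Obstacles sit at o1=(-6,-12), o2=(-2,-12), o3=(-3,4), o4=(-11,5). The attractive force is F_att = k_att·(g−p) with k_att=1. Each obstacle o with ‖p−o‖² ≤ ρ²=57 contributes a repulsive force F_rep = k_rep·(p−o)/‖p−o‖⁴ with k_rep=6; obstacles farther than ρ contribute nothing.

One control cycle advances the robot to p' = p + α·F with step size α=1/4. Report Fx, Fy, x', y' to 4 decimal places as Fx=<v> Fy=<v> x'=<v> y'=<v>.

F_att = 1·(g−p) = 1·(1,5) = (1.0000,5.0000)
o1: d²=229 > ρ²=57 → inactive
o2: d²=261 > ρ²=57 → inactive
o3: d²=26 ≤ ρ²=57; F_rep = 6·(-5,-1)/26² = (-0.0444,-0.0089)
o4: d²=13 ≤ ρ²=57; F_rep = 6·(3,-2)/13² = (0.1065,-0.0710)
F = F_att + ΣF_rep = (1.0621,4.9201)
p' = p + 1/4·F = (-7.7345,4.2300)

Fx=1.0621 Fy=4.9201 x'=-7.7345 y'=4.2300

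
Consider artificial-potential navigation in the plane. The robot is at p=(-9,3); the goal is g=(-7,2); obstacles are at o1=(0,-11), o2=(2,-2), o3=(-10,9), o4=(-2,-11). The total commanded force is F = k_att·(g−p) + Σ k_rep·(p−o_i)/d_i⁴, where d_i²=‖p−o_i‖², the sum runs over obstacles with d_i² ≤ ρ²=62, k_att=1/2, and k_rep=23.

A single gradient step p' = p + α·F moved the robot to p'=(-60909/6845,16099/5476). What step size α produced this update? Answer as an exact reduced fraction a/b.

α = 1/10

F_att = 1/2·(g−p) = 1/2·(2,-1) = (1.0000,-0.5000)
o1: d²=277 > ρ²=62 → inactive
o2: d²=146 > ρ²=62 → inactive
o3: d²=37 ≤ ρ²=62; F_rep = 23·(1,-6)/37² = (0.0168,-0.1008)
o4: d²=245 > ρ²=62 → inactive
F = F_att + ΣF_rep = (1.0168,-0.6008)
Δp = p'−p = (0.1017,-0.0601); α = Δx/Fx = (696/6845) / (1392/1369) = 1/10
check: Δy/Fy = (-329/5476) / (-1645/2738) = 1/10 ✓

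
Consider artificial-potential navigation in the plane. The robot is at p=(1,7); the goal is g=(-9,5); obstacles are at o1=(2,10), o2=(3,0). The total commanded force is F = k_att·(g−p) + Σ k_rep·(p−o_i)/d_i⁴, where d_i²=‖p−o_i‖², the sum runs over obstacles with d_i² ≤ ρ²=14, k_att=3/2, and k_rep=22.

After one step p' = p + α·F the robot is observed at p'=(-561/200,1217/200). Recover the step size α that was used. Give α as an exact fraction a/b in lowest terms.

F_att = 3/2·(g−p) = 3/2·(-10,-2) = (-15.0000,-3.0000)
o1: d²=10 ≤ ρ²=14; F_rep = 22·(-1,-3)/10² = (-0.2200,-0.6600)
o2: d²=53 > ρ²=14 → inactive
F = F_att + ΣF_rep = (-15.2200,-3.6600)
Δp = p'−p = (-3.8050,-0.9150); α = Δx/Fx = (-761/200) / (-761/50) = 1/4
check: Δy/Fy = (-183/200) / (-183/50) = 1/4 ✓

α = 1/4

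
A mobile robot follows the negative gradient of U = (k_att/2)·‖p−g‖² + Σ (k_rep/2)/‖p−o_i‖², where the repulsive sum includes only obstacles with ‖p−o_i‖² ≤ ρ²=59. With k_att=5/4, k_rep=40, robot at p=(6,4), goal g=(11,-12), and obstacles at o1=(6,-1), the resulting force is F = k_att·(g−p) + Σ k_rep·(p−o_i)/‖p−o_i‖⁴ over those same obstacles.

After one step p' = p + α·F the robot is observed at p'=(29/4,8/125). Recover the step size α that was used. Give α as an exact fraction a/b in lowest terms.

F_att = 5/4·(g−p) = 5/4·(5,-16) = (6.2500,-20.0000)
o1: d²=25 ≤ ρ²=59; F_rep = 40·(0,5)/25² = (0.0000,0.3200)
F = F_att + ΣF_rep = (6.2500,-19.6800)
Δp = p'−p = (1.2500,-3.9360); α = Δx/Fx = (5/4) / (25/4) = 1/5
check: Δy/Fy = (-492/125) / (-492/25) = 1/5 ✓

α = 1/5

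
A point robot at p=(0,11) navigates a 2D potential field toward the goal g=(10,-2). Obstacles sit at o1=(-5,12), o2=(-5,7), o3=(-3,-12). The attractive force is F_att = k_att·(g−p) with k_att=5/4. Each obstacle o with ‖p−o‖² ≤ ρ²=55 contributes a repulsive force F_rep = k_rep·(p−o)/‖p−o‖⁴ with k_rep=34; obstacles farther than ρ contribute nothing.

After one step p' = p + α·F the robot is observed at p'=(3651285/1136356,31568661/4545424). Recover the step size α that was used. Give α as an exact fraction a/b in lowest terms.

F_att = 5/4·(g−p) = 5/4·(10,-13) = (12.5000,-16.2500)
o1: d²=26 ≤ ρ²=55; F_rep = 34·(5,-1)/26² = (0.2515,-0.0503)
o2: d²=41 ≤ ρ²=55; F_rep = 34·(5,4)/41² = (0.1011,0.0809)
o3: d²=538 > ρ²=55 → inactive
F = F_att + ΣF_rep = (12.8526,-16.2194)
Δp = p'−p = (3.2132,-4.0548); α = Δx/Fx = (3651285/1136356) / (3651285/284089) = 1/4
check: Δy/Fy = (-18431003/4545424) / (-18431003/1136356) = 1/4 ✓

α = 1/4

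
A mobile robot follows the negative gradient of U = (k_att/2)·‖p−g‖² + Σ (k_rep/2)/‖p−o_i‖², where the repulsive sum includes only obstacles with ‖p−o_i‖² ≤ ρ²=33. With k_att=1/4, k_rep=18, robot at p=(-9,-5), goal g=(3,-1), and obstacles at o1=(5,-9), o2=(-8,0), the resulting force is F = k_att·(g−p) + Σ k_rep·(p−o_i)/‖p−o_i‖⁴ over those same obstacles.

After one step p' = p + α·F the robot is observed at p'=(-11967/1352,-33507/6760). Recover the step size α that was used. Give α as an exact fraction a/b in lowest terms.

F_att = 1/4·(g−p) = 1/4·(12,4) = (3.0000,1.0000)
o1: d²=212 > ρ²=33 → inactive
o2: d²=26 ≤ ρ²=33; F_rep = 18·(-1,-5)/26² = (-0.0266,-0.1331)
F = F_att + ΣF_rep = (2.9734,0.8669)
Δp = p'−p = (0.1487,0.0433); α = Δx/Fx = (201/1352) / (1005/338) = 1/20
check: Δy/Fy = (293/6760) / (293/338) = 1/20 ✓

α = 1/20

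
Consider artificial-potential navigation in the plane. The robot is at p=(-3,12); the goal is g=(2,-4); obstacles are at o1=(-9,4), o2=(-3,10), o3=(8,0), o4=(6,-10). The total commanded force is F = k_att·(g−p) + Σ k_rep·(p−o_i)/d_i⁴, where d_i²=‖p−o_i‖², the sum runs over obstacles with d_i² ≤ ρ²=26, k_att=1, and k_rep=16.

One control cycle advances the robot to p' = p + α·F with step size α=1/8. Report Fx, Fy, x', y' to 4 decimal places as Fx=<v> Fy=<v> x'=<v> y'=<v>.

Fx=5.0000 Fy=-14.0000 x'=-2.3750 y'=10.2500

F_att = 1·(g−p) = 1·(5,-16) = (5.0000,-16.0000)
o1: d²=100 > ρ²=26 → inactive
o2: d²=4 ≤ ρ²=26; F_rep = 16·(0,2)/4² = (0.0000,2.0000)
o3: d²=265 > ρ²=26 → inactive
o4: d²=565 > ρ²=26 → inactive
F = F_att + ΣF_rep = (5.0000,-14.0000)
p' = p + 1/8·F = (-2.3750,10.2500)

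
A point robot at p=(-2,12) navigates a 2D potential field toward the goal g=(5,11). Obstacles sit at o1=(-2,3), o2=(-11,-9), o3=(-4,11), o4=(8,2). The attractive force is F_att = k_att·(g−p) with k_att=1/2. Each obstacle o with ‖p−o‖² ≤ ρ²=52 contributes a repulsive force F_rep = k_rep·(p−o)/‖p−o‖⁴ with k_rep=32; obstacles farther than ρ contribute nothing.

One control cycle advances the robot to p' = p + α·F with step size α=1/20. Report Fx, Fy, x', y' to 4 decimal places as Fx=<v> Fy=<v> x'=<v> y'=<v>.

Fx=6.0600 Fy=0.7800 x'=-1.6970 y'=12.0390

F_att = 1/2·(g−p) = 1/2·(7,-1) = (3.5000,-0.5000)
o1: d²=81 > ρ²=52 → inactive
o2: d²=522 > ρ²=52 → inactive
o3: d²=5 ≤ ρ²=52; F_rep = 32·(2,1)/5² = (2.5600,1.2800)
o4: d²=200 > ρ²=52 → inactive
F = F_att + ΣF_rep = (6.0600,0.7800)
p' = p + 1/20·F = (-1.6970,12.0390)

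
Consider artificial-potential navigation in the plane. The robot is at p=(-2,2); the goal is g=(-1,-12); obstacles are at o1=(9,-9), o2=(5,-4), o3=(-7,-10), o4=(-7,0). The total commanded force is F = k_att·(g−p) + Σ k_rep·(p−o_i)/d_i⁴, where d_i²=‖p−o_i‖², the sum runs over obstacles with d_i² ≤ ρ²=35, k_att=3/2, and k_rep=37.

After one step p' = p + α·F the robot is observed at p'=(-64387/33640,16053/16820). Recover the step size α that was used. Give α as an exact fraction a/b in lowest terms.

α = 1/20

F_att = 3/2·(g−p) = 3/2·(1,-14) = (1.5000,-21.0000)
o1: d²=242 > ρ²=35 → inactive
o2: d²=85 > ρ²=35 → inactive
o3: d²=169 > ρ²=35 → inactive
o4: d²=29 ≤ ρ²=35; F_rep = 37·(5,2)/29² = (0.2200,0.0880)
F = F_att + ΣF_rep = (1.7200,-20.9120)
Δp = p'−p = (0.0860,-1.0456); α = Δx/Fx = (2893/33640) / (2893/1682) = 1/20
check: Δy/Fy = (-17587/16820) / (-17587/841) = 1/20 ✓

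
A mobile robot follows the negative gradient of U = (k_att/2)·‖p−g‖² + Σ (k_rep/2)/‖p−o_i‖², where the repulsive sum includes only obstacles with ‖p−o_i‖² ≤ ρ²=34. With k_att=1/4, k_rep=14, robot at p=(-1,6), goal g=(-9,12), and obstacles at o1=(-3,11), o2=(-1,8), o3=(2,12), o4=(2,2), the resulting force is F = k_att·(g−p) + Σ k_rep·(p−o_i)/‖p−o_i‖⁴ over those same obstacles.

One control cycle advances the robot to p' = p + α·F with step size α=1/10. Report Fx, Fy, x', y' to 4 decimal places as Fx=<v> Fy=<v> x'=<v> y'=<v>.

F_att = 1/4·(g−p) = 1/4·(-8,6) = (-2.0000,1.5000)
o1: d²=29 ≤ ρ²=34; F_rep = 14·(2,-5)/29² = (0.0333,-0.0832)
o2: d²=4 ≤ ρ²=34; F_rep = 14·(0,-2)/4² = (0.0000,-1.7500)
o3: d²=45 > ρ²=34 → inactive
o4: d²=25 ≤ ρ²=34; F_rep = 14·(-3,4)/25² = (-0.0672,0.0896)
F = F_att + ΣF_rep = (-2.0339,-0.2436)
p' = p + 1/10·F = (-1.2034,5.9756)

Fx=-2.0339 Fy=-0.2436 x'=-1.2034 y'=5.9756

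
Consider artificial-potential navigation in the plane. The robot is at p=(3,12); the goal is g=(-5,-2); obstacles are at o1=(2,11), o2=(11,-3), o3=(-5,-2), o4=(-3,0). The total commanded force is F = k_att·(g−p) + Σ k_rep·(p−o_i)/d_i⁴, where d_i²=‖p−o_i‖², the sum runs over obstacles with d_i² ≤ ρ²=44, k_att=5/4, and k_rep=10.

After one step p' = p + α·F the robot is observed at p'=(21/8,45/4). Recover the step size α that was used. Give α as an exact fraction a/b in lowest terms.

α = 1/20

F_att = 5/4·(g−p) = 5/4·(-8,-14) = (-10.0000,-17.5000)
o1: d²=2 ≤ ρ²=44; F_rep = 10·(1,1)/2² = (2.5000,2.5000)
o2: d²=289 > ρ²=44 → inactive
o3: d²=260 > ρ²=44 → inactive
o4: d²=180 > ρ²=44 → inactive
F = F_att + ΣF_rep = (-7.5000,-15.0000)
Δp = p'−p = (-0.3750,-0.7500); α = Δx/Fx = (-3/8) / (-15/2) = 1/20
check: Δy/Fy = (-3/4) / (-15) = 1/20 ✓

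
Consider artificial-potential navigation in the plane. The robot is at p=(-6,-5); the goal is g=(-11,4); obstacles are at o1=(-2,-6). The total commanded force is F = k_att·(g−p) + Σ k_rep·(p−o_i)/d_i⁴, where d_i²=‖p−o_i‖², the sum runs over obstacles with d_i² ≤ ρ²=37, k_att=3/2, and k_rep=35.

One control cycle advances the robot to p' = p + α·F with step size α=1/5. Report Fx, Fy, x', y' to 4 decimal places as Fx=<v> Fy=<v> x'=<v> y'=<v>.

F_att = 3/2·(g−p) = 3/2·(-5,9) = (-7.5000,13.5000)
o1: d²=17 ≤ ρ²=37; F_rep = 35·(-4,1)/17² = (-0.4844,0.1211)
F = F_att + ΣF_rep = (-7.9844,13.6211)
p' = p + 1/5·F = (-7.5969,-2.2758)

Fx=-7.9844 Fy=13.6211 x'=-7.5969 y'=-2.2758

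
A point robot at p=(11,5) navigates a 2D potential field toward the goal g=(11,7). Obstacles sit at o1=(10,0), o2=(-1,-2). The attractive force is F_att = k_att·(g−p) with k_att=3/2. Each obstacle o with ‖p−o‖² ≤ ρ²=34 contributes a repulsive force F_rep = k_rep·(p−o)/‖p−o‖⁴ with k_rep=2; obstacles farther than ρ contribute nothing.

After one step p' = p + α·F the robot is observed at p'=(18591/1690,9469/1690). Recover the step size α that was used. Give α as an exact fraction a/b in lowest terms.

F_att = 3/2·(g−p) = 3/2·(0,2) = (0.0000,3.0000)
o1: d²=26 ≤ ρ²=34; F_rep = 2·(1,5)/26² = (0.0030,0.0148)
o2: d²=193 > ρ²=34 → inactive
F = F_att + ΣF_rep = (0.0030,3.0148)
Δp = p'−p = (0.0006,0.6030); α = Δx/Fx = (1/1690) / (1/338) = 1/5
check: Δy/Fy = (1019/1690) / (1019/338) = 1/5 ✓

α = 1/5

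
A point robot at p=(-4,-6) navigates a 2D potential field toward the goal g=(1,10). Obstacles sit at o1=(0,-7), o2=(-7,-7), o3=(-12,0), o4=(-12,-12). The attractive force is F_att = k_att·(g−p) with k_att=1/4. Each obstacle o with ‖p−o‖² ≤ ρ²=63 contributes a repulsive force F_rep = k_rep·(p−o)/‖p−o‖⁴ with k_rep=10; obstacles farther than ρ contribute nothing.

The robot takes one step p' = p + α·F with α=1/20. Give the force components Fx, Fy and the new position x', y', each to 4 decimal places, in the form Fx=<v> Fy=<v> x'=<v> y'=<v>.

Fx=1.4116 Fy=4.1346 x'=-3.9294 y'=-5.7933

F_att = 1/4·(g−p) = 1/4·(5,16) = (1.2500,4.0000)
o1: d²=17 ≤ ρ²=63; F_rep = 10·(-4,1)/17² = (-0.1384,0.0346)
o2: d²=10 ≤ ρ²=63; F_rep = 10·(3,1)/10² = (0.3000,0.1000)
o3: d²=100 > ρ²=63 → inactive
o4: d²=100 > ρ²=63 → inactive
F = F_att + ΣF_rep = (1.4116,4.1346)
p' = p + 1/20·F = (-3.9294,-5.7933)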